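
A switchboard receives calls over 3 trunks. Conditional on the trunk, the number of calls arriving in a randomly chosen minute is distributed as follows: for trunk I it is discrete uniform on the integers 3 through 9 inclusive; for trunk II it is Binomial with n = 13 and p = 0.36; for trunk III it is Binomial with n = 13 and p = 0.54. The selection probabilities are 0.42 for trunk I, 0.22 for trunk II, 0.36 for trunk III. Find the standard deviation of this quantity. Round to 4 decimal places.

Per component, I: μ=6, E[X²]=40; II: μ=4.68, E[X²]=24.8976; III: μ=7.02, E[X²]=52.5096.
E[X] = 0.42·6 + 0.22·4.68 + 0.36·7.02 = 6.0768.
E[X²] = 0.42·40 + 0.22·24.8976 + 0.36·52.5096 = 41.1809.
Var(X) = E[X²] − (E[X])² = 41.1809 − 36.9275 = 4.25343.
SD(X) = √4.25343 = 2.06238.

2.0624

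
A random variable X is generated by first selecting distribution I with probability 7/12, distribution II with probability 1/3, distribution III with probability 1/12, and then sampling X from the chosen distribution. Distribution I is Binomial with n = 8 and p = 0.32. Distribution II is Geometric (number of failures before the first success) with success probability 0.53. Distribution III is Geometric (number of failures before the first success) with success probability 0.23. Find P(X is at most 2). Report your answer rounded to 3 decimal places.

Conditional on each component, P(X ≤ 2): I: 0.501298; II: 0.896177; III: 0.543467.
By total probability, P(X ≤ 2) = 0.583333·0.501298 + 0.333333·0.896177 + 0.0833333·0.543467 = 0.636438.

0.636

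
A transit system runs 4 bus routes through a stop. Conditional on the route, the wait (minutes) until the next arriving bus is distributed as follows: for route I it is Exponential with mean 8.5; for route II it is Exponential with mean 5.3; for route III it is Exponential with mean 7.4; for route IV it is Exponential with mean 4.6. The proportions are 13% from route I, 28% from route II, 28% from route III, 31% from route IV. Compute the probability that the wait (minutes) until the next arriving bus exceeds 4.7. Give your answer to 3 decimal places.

Conditional on each route, P(X > 4.7): I: 0.575255; II: 0.411975; III: 0.529864; IV: 0.359968.
By total probability, P(X > 4.7) = 0.13·0.575255 + 0.28·0.411975 + 0.28·0.529864 + 0.31·0.359968 = 0.450088.

0.450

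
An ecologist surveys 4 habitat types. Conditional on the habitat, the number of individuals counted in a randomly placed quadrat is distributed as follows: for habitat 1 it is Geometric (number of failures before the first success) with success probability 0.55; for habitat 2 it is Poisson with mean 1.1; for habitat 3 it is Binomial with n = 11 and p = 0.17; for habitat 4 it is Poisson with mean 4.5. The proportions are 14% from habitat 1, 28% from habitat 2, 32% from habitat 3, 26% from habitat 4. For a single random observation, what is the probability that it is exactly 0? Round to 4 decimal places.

0.2143

Conditional on each habitat, P(X = 0): 1: 0.55; 2: 0.332871; 3: 0.128783; 4: 0.011109.
By total probability, P(X = 0) = 0.14·0.55 + 0.28·0.332871 + 0.32·0.128783 + 0.26·0.011109 = 0.214303.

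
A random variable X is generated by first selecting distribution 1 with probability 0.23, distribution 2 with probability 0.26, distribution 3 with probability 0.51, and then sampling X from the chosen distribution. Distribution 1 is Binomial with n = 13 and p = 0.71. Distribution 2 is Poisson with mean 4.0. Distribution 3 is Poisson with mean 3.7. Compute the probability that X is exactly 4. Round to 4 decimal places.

Conditional on each component, P(X = 4): 1: 0.00263585; 2: 0.195367; 3: 0.193066.
By total probability, P(X = 4) = 0.23·0.00263585 + 0.26·0.195367 + 0.51·0.193066 = 0.149865.

0.1499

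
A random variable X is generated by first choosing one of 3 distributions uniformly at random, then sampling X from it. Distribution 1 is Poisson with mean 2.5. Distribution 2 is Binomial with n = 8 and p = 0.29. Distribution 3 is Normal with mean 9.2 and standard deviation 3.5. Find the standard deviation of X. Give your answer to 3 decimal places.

3.964

Per component, 1: μ=2.5, E[X²]=8.75; 2: μ=2.32, E[X²]=7.0296; 3: μ=9.2, E[X²]=96.89.
E[X] = 0.333333·2.5 + 0.333333·2.32 + 0.333333·9.2 = 4.67333.
E[X²] = 0.333333·8.75 + 0.333333·7.0296 + 0.333333·96.89 = 37.5565.
Var(X) = E[X²] − (E[X])² = 37.5565 − 21.84 = 15.7165.
SD(X) = √15.7165 = 3.9644.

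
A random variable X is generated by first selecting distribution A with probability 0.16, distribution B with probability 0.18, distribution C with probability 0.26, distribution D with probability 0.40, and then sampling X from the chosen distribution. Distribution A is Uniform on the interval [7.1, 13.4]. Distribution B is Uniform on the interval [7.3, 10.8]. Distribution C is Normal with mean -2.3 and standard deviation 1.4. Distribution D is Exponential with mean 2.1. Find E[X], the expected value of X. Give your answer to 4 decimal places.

Component means — A: 10.25; B: 9.05; C: -2.3; D: 2.1.
E[X] = 0.16·10.25 + 0.18·9.05 + 0.26·-2.3 + 0.4·2.1 = 3.511.

3.5110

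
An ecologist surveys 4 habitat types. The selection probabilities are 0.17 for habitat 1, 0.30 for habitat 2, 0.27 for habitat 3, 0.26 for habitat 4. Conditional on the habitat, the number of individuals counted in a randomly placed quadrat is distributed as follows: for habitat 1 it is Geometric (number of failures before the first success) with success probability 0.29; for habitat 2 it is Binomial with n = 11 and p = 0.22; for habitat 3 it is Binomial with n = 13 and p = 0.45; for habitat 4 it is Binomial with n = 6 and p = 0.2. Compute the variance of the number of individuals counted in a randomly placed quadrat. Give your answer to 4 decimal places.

Per component, 1: μ=2.44828, E[X²]=14.4364; 2: μ=2.42, E[X²]=7.744; 3: μ=5.85, E[X²]=37.44; 4: μ=1.2, E[X²]=2.4.
E[X] = 0.17·2.44828 + 0.3·2.42 + 0.27·5.85 + 0.26·1.2 = 3.03371.
E[X²] = 0.17·14.4364 + 0.3·7.744 + 0.27·37.44 + 0.26·2.4 = 15.5102.
Var(X) = E[X²] − (E[X])² = 15.5102 − 9.20338 = 6.30681.

6.3068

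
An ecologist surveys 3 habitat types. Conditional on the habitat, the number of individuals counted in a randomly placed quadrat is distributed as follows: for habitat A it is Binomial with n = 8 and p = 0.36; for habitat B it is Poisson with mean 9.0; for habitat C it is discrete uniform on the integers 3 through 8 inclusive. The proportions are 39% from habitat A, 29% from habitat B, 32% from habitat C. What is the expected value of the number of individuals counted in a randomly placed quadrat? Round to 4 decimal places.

Component means — A: 2.88; B: 9; C: 5.5.
E[X] = 0.39·2.88 + 0.29·9 + 0.32·5.5 = 5.4932.

5.4932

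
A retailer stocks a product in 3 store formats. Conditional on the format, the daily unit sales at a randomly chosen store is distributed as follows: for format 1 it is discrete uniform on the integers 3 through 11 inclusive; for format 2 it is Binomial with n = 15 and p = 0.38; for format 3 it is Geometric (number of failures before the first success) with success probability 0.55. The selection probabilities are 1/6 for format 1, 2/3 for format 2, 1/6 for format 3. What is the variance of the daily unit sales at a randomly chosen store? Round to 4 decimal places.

7.6124

Per component, 1: μ=7, E[X²]=55.6667; 2: μ=5.7, E[X²]=36.024; 3: μ=0.818182, E[X²]=2.15702.
E[X] = 0.166667·7 + 0.666667·5.7 + 0.166667·0.818182 = 5.10303.
E[X²] = 0.166667·55.6667 + 0.666667·36.024 + 0.166667·2.15702 = 33.6533.
Var(X) = E[X²] − (E[X])² = 33.6533 − 26.0409 = 7.61236.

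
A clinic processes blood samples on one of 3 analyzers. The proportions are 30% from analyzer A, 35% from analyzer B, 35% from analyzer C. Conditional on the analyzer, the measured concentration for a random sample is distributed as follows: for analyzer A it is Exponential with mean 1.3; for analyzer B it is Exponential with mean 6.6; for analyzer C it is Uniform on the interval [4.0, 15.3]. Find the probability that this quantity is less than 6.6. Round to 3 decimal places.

0.600

Conditional on each analyzer, P(X < 6.6): A: 0.993761; B: 0.632121; C: 0.230088.
By total probability, P(X < 6.6) = 0.3·0.993761 + 0.35·0.632121 + 0.35·0.230088 = 0.599901.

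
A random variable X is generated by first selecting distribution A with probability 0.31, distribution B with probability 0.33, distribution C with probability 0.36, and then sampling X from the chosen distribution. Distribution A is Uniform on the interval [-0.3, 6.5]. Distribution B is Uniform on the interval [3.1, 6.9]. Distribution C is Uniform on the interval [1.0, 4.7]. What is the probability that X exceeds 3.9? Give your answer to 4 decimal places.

0.4569

Conditional on each component, P(X > 3.9): A: 0.382353; B: 0.789474; C: 0.216216.
By total probability, P(X > 3.9) = 0.31·0.382353 + 0.33·0.789474 + 0.36·0.216216 = 0.456894.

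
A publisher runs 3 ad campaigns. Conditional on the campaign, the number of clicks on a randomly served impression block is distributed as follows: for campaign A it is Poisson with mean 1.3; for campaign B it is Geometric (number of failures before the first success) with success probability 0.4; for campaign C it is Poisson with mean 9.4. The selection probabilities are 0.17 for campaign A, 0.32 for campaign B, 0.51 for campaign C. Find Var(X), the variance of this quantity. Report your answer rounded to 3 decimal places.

22.091

Per component, A: μ=1.3, E[X²]=2.99; B: μ=1.5, E[X²]=6; C: μ=9.4, E[X²]=97.76.
E[X] = 0.17·1.3 + 0.32·1.5 + 0.51·9.4 = 5.495.
E[X²] = 0.17·2.99 + 0.32·6 + 0.51·97.76 = 52.2859.
Var(X) = E[X²] − (E[X])² = 52.2859 − 30.195 = 22.0909.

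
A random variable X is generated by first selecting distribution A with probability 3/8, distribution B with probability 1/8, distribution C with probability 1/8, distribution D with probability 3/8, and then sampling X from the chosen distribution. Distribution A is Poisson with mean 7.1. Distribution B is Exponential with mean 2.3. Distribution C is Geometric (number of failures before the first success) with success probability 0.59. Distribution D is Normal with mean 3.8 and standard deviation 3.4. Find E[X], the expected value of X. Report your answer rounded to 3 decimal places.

Component means — A: 7.1; B: 2.3; C: 0.694915; D: 3.8.
E[X] = 0.375·7.1 + 0.125·2.3 + 0.125·0.694915 + 0.375·3.8 = 4.46186.

4.462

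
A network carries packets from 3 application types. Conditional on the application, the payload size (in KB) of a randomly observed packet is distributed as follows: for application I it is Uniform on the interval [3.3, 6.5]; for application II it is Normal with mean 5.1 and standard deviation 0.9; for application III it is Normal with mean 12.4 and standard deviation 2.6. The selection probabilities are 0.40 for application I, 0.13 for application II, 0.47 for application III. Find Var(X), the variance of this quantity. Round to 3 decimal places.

Per component, I: μ=4.9, E[X²]=24.8633; II: μ=5.1, E[X²]=26.82; III: μ=12.4, E[X²]=160.52.
E[X] = 0.4·4.9 + 0.13·5.1 + 0.47·12.4 = 8.451.
E[X²] = 0.4·24.8633 + 0.13·26.82 + 0.47·160.52 = 88.8763.
Var(X) = E[X²] − (E[X])² = 88.8763 − 71.4194 = 17.4569.

17.457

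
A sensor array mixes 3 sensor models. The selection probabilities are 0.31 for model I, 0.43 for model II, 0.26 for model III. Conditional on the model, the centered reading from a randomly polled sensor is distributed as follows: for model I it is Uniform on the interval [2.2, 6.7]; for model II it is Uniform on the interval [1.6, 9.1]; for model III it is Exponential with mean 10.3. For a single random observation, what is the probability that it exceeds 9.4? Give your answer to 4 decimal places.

Conditional on each model, P(X > 9.4): I: 0; II: 0; III: 0.40147.
By total probability, P(X > 9.4) = 0.31·0 + 0.43·0 + 0.26·0.40147 = 0.104382.

0.1044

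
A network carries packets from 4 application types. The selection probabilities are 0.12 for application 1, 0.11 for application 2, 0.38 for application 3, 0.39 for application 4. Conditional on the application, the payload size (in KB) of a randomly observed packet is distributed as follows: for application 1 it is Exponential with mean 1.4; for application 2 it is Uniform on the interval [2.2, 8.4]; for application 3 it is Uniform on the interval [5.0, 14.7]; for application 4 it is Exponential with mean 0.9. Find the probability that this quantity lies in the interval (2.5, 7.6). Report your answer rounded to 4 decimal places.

0.2361

Conditional on each application, P(2.5 < X < 7.6): 1: 0.163288; 2: 0.822581; 3: 0.268041; 4: 0.0619614.
By total probability, P(2.5 < X < 7.6) = 0.12·0.163288 + 0.11·0.822581 + 0.38·0.268041 + 0.39·0.0619614 = 0.236099.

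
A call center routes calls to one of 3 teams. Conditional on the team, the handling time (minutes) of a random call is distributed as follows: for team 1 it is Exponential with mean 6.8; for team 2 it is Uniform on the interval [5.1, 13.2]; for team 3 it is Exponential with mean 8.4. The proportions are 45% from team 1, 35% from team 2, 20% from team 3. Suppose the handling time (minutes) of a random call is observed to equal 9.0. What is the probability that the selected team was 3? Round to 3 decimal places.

0.118

Likelihoods f(9.0 | ·): 1: 0.0391462; 2: 0.123457; 3: 0.0407761.
Posterior ∝ prior × likelihood. Numerator for 3: 0.2·0.0407761 = 0.00815521.
Normalizing constant: 0.45·0.0391462 + 0.35·0.123457 + 0.2·0.0407761 = 0.0689809.
P(3 | observation) = 0.00815521 / 0.0689809 = 0.118224.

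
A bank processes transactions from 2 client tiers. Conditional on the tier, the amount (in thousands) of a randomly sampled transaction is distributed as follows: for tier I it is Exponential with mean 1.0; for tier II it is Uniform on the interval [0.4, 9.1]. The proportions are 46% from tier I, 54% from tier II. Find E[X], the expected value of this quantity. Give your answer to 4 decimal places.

3.0250

Component means — I: 1; II: 4.75.
E[X] = 0.46·1 + 0.54·4.75 = 3.025.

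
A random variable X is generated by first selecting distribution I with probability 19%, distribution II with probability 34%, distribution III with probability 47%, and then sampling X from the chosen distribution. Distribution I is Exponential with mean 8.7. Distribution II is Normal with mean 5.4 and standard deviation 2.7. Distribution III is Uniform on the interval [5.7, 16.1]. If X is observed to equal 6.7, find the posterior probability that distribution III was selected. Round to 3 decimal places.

Likelihoods f(6.7 | ·): I: 0.0532138; II: 0.131585; III: 0.0961538.
Posterior ∝ prior × likelihood. Numerator for III: 0.47·0.0961538 = 0.0451923.
Normalizing constant: 0.19·0.0532138 + 0.34·0.131585 + 0.47·0.0961538 = 0.100042.
P(III | observation) = 0.0451923 / 0.100042 = 0.451734.

0.452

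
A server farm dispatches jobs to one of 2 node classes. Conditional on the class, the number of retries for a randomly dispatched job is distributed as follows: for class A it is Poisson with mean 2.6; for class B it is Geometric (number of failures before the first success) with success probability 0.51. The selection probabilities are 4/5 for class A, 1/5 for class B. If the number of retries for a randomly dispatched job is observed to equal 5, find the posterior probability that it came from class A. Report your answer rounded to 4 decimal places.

Likelihoods P(X=5 | ·): A: 0.0735394; B: 0.0144062.
Posterior ∝ prior × likelihood. Numerator for A: 0.8·0.0735394 = 0.0588315.
Normalizing constant: 0.8·0.0735394 + 0.2·0.0144062 = 0.0617127.
P(A | observation) = 0.0588315 / 0.0617127 = 0.953312.

0.9533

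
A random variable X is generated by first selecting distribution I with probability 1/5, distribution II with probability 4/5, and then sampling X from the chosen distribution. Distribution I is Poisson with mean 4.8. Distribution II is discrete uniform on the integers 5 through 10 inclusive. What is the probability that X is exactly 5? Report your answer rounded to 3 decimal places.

0.168

Conditional on each component, P(X = 5): I: 0.174748; II: 0.166667.
By total probability, P(X = 5) = 0.2·0.174748 + 0.8·0.166667 = 0.168283.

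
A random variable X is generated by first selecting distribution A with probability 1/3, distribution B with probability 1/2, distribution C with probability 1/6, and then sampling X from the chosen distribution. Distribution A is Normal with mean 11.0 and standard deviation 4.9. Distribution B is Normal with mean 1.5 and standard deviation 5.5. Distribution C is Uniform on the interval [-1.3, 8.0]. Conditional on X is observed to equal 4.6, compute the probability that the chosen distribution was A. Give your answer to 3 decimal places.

0.191

Likelihoods f(4.6 | ·): A: 0.0346953; B: 0.0618818; C: 0.107527.
Posterior ∝ prior × likelihood. Numerator for A: 0.333333·0.0346953 = 0.0115651.
Normalizing constant: 0.333333·0.0346953 + 0.5·0.0618818 + 0.166667·0.107527 = 0.0604271.
P(A | observation) = 0.0115651 / 0.0604271 = 0.191389.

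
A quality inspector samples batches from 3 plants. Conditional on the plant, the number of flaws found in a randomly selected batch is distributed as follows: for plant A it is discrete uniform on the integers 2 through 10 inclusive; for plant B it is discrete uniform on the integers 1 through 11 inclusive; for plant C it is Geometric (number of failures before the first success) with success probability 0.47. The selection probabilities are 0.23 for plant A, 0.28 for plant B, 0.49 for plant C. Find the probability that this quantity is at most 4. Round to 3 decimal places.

0.648

Conditional on each plant, P(X ≤ 4): A: 0.333333; B: 0.363636; C: 0.95818.
By total probability, P(X ≤ 4) = 0.23·0.333333 + 0.28·0.363636 + 0.49·0.95818 = 0.647993.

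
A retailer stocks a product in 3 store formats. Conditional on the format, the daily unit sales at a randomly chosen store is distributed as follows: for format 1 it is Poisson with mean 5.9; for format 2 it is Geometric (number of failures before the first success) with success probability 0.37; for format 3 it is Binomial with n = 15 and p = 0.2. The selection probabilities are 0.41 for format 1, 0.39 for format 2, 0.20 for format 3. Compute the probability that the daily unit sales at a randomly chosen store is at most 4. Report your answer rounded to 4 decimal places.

Conditional on each format, P(X ≤ 4): 1: 0.298665; 2: 0.900756; 3: 0.835766.
By total probability, P(X ≤ 4) = 0.41·0.298665 + 0.39·0.900756 + 0.2·0.835766 = 0.640901.

0.6409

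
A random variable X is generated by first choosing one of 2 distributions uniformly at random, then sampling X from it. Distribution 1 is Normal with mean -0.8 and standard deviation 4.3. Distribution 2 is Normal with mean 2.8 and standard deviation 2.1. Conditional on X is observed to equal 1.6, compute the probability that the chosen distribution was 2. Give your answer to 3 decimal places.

Likelihoods f(1.6 | ·): 1: 0.0793955; 2: 0.161356.
Posterior ∝ prior × likelihood. Numerator for 2: 0.5·0.161356 = 0.0806781.
Normalizing constant: 0.5·0.0793955 + 0.5·0.161356 = 0.120376.
P(2 | observation) = 0.0806781 / 0.120376 = 0.670218.

0.670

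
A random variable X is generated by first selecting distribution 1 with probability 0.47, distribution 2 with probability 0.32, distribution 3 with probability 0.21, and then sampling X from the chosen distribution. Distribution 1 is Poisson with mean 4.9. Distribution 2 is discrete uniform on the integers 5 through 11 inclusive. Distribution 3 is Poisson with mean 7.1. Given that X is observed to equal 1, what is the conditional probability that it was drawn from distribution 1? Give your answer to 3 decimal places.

0.933

Likelihoods P(X=1 | ·): 1: 0.0364883; 2: 0; 3: 0.00585824.
Posterior ∝ prior × likelihood. Numerator for 1: 0.47·0.0364883 = 0.0171495.
Normalizing constant: 0.47·0.0364883 + 0.32·0 + 0.21·0.00585824 = 0.0183797.
P(1 | observation) = 0.0171495 / 0.0183797 = 0.933066.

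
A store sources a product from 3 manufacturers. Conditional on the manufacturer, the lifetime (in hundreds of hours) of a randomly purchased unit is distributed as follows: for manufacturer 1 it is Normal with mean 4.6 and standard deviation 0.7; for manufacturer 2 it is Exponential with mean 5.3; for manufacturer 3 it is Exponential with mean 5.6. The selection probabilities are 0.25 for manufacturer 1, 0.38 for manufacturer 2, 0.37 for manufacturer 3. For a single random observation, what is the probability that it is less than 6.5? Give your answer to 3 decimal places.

Conditional on each manufacturer, P(X < 6.5): 1: 0.996679; 2: 0.706658; 3: 0.686738.
By total probability, P(X < 6.5) = 0.25·0.996679 + 0.38·0.706658 + 0.37·0.686738 = 0.771793.

0.772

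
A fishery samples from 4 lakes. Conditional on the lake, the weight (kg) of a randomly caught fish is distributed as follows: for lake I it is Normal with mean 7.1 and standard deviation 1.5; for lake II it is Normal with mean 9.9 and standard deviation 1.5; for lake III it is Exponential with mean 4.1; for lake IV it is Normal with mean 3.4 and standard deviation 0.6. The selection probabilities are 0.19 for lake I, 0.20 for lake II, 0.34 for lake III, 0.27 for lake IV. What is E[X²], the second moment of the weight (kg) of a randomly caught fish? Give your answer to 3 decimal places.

44.707

For each component E[X²] = Var + (mean)², giving I: 52.66; II: 100.26; III: 33.62; IV: 11.92.
Overall E[X²] = 0.19·52.66 + 0.2·100.26 + 0.34·33.62 + 0.27·11.92 = 44.7066.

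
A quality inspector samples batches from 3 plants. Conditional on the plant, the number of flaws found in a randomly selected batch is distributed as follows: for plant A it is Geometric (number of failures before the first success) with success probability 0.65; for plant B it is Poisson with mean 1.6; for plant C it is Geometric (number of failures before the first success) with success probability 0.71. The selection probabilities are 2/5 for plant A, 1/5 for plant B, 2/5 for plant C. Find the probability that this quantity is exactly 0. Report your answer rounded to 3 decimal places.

0.584

Conditional on each plant, P(X = 0): A: 0.65; B: 0.201897; C: 0.71.
By total probability, P(X = 0) = 0.4·0.65 + 0.2·0.201897 + 0.4·0.71 = 0.584379.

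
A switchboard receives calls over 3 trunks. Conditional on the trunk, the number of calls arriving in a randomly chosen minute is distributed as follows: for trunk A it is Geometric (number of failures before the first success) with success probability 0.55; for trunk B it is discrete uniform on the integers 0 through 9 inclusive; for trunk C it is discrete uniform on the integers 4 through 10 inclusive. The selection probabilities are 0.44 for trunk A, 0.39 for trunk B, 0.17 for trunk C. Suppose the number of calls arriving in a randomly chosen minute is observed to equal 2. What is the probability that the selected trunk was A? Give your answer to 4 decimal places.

Likelihoods P(X=2 | ·): A: 0.111375; B: 0.1; C: 0.
Posterior ∝ prior × likelihood. Numerator for A: 0.44·0.111375 = 0.049005.
Normalizing constant: 0.44·0.111375 + 0.39·0.1 + 0.17·0 = 0.088005.
P(A | observation) = 0.049005 / 0.088005 = 0.556843.

0.5568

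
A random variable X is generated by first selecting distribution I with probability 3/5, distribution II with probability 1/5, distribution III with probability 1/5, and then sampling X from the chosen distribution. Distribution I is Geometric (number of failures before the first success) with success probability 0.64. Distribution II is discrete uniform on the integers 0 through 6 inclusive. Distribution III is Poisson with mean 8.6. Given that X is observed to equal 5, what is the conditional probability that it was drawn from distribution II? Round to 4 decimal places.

Likelihoods P(X=5 | ·): I: 0.00386984; II: 0.142857; III: 0.0721736.
Posterior ∝ prior × likelihood. Numerator for II: 0.2·0.142857 = 0.0285714.
Normalizing constant: 0.6·0.00386984 + 0.2·0.142857 + 0.2·0.0721736 = 0.0453281.
P(II | observation) = 0.0285714 / 0.0453281 = 0.630326.

0.6303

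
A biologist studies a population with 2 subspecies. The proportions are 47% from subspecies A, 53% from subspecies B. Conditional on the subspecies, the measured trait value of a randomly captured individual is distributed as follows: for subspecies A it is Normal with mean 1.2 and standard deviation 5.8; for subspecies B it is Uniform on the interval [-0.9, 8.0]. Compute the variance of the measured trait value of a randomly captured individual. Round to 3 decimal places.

Per component, A: μ=1.2, E[X²]=35.08; B: μ=3.55, E[X²]=19.2033.
E[X] = 0.47·1.2 + 0.53·3.55 = 2.4455.
E[X²] = 0.47·35.08 + 0.53·19.2033 = 26.6654.
Var(X) = E[X²] − (E[X])² = 26.6654 − 5.98047 = 20.6849.

20.685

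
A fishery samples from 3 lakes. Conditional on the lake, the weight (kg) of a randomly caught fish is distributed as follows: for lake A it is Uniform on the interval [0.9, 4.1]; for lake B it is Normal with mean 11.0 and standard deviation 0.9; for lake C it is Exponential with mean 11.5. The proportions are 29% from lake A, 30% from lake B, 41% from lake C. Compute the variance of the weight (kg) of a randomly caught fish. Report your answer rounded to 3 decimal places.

70.660

Per component, A: μ=2.5, E[X²]=7.10333; B: μ=11, E[X²]=121.81; C: μ=11.5, E[X²]=264.5.
E[X] = 0.29·2.5 + 0.3·11 + 0.41·11.5 = 8.74.
E[X²] = 0.29·7.10333 + 0.3·121.81 + 0.41·264.5 = 147.048.
Var(X) = E[X²] − (E[X])² = 147.048 − 76.3876 = 70.6604.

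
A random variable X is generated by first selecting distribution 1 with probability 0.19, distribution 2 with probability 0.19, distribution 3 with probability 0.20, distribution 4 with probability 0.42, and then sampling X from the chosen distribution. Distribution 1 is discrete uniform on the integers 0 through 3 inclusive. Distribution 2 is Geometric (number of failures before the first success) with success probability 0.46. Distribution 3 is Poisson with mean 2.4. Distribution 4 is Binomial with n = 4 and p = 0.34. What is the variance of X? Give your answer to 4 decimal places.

Per component, 1: μ=1.5, E[X²]=3.5; 2: μ=1.17391, E[X²]=3.93006; 3: μ=2.4, E[X²]=8.16; 4: μ=1.36, E[X²]=2.7472.
E[X] = 0.19·1.5 + 0.19·1.17391 + 0.2·2.4 + 0.42·1.36 = 1.55924.
E[X²] = 0.19·3.5 + 0.19·3.93006 + 0.2·8.16 + 0.42·2.7472 = 4.19753.
Var(X) = E[X²] − (E[X])² = 4.19753 − 2.43124 = 1.76629.

1.7663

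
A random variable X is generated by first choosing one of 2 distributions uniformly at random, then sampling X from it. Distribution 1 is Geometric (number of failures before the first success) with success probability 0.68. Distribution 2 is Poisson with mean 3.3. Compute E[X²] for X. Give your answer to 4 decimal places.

For each component E[X²] = Var + (mean)², giving 1: 0.913495; 2: 14.19.
Overall E[X²] = 0.5·0.913495 + 0.5·14.19 = 7.55175.

7.5517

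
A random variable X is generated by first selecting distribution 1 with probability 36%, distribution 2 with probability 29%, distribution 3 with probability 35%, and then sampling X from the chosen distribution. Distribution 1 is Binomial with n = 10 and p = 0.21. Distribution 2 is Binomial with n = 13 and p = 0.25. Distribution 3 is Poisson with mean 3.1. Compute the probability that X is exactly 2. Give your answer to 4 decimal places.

0.2439

Conditional on each component, P(X = 2): 1: 0.30107; 2: 0.205896; 3: 0.216461.
By total probability, P(X = 2) = 0.36·0.30107 + 0.29·0.205896 + 0.35·0.216461 = 0.243857.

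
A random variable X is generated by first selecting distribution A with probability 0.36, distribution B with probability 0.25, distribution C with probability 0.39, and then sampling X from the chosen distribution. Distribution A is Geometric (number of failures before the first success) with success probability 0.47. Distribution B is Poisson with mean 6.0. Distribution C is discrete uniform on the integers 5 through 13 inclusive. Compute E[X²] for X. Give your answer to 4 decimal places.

46.0115

For each component E[X²] = Var + (mean)², giving A: 3.67089; B: 42; C: 87.6667.
Overall E[X²] = 0.36·3.67089 + 0.25·42 + 0.39·87.6667 = 46.0115.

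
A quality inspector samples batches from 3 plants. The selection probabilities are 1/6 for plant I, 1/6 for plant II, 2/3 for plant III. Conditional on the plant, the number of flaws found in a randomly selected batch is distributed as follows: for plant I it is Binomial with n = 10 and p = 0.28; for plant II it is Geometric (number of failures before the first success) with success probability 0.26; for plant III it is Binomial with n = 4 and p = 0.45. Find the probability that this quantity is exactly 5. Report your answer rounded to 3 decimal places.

Conditional on each plant, P(X = 5): I: 0.0839176; II: 0.0576942; III: 0.
By total probability, P(X = 5) = 0.166667·0.0839176 + 0.166667·0.0576942 + 0.666667·0 = 0.023602.

0.024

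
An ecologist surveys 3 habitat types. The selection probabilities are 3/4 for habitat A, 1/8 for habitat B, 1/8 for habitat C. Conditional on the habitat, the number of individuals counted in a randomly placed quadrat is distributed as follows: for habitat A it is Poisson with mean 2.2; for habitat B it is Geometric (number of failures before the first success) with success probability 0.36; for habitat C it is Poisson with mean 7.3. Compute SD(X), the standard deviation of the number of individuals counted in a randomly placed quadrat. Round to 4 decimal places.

Per component, A: μ=2.2, E[X²]=7.04; B: μ=1.77778, E[X²]=8.09877; C: μ=7.3, E[X²]=60.59.
E[X] = 0.75·2.2 + 0.125·1.77778 + 0.125·7.3 = 2.78472.
E[X²] = 0.75·7.04 + 0.125·8.09877 + 0.125·60.59 = 13.8661.
Var(X) = E[X²] − (E[X])² = 13.8661 − 7.75468 = 6.11142.
SD(X) = √6.11142 = 2.47213.

2.4721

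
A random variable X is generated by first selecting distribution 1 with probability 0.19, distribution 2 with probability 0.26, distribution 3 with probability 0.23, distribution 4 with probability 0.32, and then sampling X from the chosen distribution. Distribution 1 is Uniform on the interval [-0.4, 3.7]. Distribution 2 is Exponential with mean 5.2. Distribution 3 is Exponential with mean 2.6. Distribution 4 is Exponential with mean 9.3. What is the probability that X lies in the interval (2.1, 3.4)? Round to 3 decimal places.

Conditional on each component, P(2.1 < X < 3.4): 1: 0.317073; 2: 0.147705; 3: 0.175442; 4: 0.104086.
By total probability, P(2.1 < X < 3.4) = 0.19·0.317073 + 0.26·0.147705 + 0.23·0.175442 + 0.32·0.104086 = 0.172307.

0.172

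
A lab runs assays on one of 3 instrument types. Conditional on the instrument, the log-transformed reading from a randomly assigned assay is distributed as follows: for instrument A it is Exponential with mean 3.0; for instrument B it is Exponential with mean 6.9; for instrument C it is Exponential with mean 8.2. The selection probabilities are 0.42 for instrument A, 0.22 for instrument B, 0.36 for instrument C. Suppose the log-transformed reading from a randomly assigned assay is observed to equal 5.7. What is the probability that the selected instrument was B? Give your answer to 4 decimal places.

Likelihoods f(5.7 | ·): A: 0.0498562; B: 0.0634433; C: 0.0608553.
Posterior ∝ prior × likelihood. Numerator for B: 0.22·0.0634433 = 0.0139575.
Normalizing constant: 0.42·0.0498562 + 0.22·0.0634433 + 0.36·0.0608553 = 0.0568051.
P(B | observation) = 0.0139575 / 0.0568051 = 0.245709.

0.2457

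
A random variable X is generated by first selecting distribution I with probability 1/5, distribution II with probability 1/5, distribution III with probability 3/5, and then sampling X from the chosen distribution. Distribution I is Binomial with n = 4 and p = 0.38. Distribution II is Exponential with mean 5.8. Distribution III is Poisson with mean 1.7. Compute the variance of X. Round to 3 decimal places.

Per component, I: μ=1.52, E[X²]=3.2528; II: μ=5.8, E[X²]=67.28; III: μ=1.7, E[X²]=4.59.
E[X] = 0.2·1.52 + 0.2·5.8 + 0.6·1.7 = 2.484.
E[X²] = 0.2·3.2528 + 0.2·67.28 + 0.6·4.59 = 16.8606.
Var(X) = E[X²] − (E[X])² = 16.8606 − 6.17026 = 10.6903.

10.690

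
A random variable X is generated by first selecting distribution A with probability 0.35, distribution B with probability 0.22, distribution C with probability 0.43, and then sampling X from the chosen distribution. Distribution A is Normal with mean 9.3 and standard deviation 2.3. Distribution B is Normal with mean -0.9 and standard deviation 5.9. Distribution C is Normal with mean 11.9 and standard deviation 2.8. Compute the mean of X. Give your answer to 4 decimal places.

8.1740

Component means — A: 9.3; B: -0.9; C: 11.9.
E[X] = 0.35·9.3 + 0.22·-0.9 + 0.43·11.9 = 8.174.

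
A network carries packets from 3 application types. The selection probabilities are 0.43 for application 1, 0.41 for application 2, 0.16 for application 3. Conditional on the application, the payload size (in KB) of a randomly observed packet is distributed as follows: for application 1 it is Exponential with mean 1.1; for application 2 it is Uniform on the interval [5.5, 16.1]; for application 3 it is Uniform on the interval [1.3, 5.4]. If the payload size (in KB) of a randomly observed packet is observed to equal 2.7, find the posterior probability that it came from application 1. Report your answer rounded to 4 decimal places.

0.4625

Likelihoods f(2.7 | ·): 1: 0.0780929; 2: 0; 3: 0.243902.
Posterior ∝ prior × likelihood. Numerator for 1: 0.43·0.0780929 = 0.03358.
Normalizing constant: 0.43·0.0780929 + 0.41·0 + 0.16·0.243902 = 0.0726044.
P(1 | observation) = 0.03358 / 0.0726044 = 0.462506.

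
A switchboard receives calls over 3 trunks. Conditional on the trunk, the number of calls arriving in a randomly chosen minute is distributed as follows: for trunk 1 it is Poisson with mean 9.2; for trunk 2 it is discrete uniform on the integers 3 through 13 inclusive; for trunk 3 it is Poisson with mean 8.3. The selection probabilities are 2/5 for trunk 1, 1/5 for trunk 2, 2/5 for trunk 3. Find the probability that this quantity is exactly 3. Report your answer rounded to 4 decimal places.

0.0329

Conditional on each trunk, P(X = 3): 1: 0.013113; 2: 0.0909091; 3: 0.0236831.
By total probability, P(X = 3) = 0.4·0.013113 + 0.2·0.0909091 + 0.4·0.0236831 = 0.0329003.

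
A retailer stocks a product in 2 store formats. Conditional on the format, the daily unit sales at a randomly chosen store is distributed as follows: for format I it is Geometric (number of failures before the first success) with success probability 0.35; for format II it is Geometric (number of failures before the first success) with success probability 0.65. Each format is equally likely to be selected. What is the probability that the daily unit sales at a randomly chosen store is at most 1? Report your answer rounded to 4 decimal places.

0.7275

Conditional on each format, P(X ≤ 1): I: 0.5775; II: 0.8775.
By total probability, P(X ≤ 1) = 0.5·0.5775 + 0.5·0.8775 = 0.7275.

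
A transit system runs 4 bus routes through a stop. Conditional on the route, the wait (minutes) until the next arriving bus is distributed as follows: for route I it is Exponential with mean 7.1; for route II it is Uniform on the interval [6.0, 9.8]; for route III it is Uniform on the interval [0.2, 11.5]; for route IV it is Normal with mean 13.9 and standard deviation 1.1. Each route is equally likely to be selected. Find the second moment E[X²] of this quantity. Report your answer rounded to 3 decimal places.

For each component E[X²] = Var + (mean)², giving I: 100.82; II: 63.6133; III: 44.8633; IV: 194.42.
Overall E[X²] = 0.25·100.82 + 0.25·63.6133 + 0.25·44.8633 + 0.25·194.42 = 100.929.

100.929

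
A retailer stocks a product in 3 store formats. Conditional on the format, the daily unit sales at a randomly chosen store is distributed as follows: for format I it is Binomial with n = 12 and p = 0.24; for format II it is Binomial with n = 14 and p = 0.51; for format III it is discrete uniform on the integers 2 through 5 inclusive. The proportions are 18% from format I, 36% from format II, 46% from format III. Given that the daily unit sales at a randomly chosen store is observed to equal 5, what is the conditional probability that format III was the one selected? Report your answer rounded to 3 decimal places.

Likelihoods P(X=5 | ·): I: 0.0923584; II: 0.112481; III: 0.25.
Posterior ∝ prior × likelihood. Numerator for III: 0.46·0.25 = 0.115.
Normalizing constant: 0.18·0.0923584 + 0.36·0.112481 + 0.46·0.25 = 0.172118.
P(III | observation) = 0.115 / 0.172118 = 0.668147.

0.668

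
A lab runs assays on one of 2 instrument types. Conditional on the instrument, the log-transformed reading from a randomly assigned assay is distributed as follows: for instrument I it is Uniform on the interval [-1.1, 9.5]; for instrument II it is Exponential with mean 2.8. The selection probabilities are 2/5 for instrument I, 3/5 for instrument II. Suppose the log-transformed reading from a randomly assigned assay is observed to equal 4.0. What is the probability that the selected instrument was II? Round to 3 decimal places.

0.576

Likelihoods f(4.0 | ·): I: 0.0943396; II: 0.0855897.
Posterior ∝ prior × likelihood. Numerator for II: 0.6·0.0855897 = 0.0513538.
Normalizing constant: 0.4·0.0943396 + 0.6·0.0855897 = 0.0890896.
P(II | observation) = 0.0513538 / 0.0890896 = 0.576428.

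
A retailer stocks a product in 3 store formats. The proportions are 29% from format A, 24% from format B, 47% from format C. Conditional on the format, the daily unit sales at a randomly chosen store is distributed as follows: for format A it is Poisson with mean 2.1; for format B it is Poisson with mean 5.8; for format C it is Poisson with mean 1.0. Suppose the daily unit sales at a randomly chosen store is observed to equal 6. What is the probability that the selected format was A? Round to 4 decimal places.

Likelihoods P(X=6 | ·): A: 0.014587; B: 0.160076; C: 0.000510944.
Posterior ∝ prior × likelihood. Numerator for A: 0.29·0.014587 = 0.00423022.
Normalizing constant: 0.29·0.014587 + 0.24·0.160076 + 0.47·0.000510944 = 0.0428887.
P(A | observation) = 0.00423022 / 0.0428887 = 0.0986325.

0.0986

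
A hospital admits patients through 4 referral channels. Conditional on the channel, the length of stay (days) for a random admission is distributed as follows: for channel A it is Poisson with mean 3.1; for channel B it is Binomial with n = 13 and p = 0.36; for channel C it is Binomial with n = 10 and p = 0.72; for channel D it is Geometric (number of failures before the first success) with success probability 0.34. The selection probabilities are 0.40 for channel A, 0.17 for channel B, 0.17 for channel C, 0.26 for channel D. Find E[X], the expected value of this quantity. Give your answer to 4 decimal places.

Component means — A: 3.1; B: 4.68; C: 7.2; D: 1.94118.
E[X] = 0.4·3.1 + 0.17·4.68 + 0.17·7.2 + 0.26·1.94118 = 3.76431.

3.7643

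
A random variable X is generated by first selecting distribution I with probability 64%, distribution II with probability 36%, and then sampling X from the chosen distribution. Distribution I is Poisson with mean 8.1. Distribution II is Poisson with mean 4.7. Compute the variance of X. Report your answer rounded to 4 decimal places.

9.5394

Per component, I: μ=8.1, E[X²]=73.71; II: μ=4.7, E[X²]=26.79.
E[X] = 0.64·8.1 + 0.36·4.7 = 6.876.
E[X²] = 0.64·73.71 + 0.36·26.79 = 56.8188.
Var(X) = E[X²] − (E[X])² = 56.8188 − 47.2794 = 9.53942.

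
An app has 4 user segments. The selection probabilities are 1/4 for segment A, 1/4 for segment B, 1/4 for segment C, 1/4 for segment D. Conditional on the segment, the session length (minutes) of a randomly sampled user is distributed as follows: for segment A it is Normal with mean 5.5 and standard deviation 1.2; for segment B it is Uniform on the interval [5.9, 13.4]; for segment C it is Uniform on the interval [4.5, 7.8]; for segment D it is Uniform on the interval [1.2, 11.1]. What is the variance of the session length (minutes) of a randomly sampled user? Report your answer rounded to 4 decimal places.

6.4611

Per component, A: μ=5.5, E[X²]=31.69; B: μ=9.65, E[X²]=97.81; C: μ=6.15, E[X²]=38.73; D: μ=6.15, E[X²]=45.99.
E[X] = 0.25·5.5 + 0.25·9.65 + 0.25·6.15 + 0.25·6.15 = 6.8625.
E[X²] = 0.25·31.69 + 0.25·97.81 + 0.25·38.73 + 0.25·45.99 = 53.555.
Var(X) = E[X²] − (E[X])² = 53.555 − 47.0939 = 6.46109.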